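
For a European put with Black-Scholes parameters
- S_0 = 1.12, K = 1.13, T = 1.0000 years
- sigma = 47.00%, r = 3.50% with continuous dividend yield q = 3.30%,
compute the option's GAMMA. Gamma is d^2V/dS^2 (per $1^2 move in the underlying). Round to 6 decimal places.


Answer: Gamma = 0.715681

Derivation:
d1 = 0.2203426651; d2 = -0.2496573349
phi(d1) = 0.3893743814; exp(-qT) = 0.9675385596; exp(-rT) = 0.9656054163
Gamma = exp(-qT) * phi(d1) / (S * sigma * sqrt(T)) = 0.9675385596 * 0.3893743814 / (1.1200 * 0.4700 * 1.0000000000) = 0.715681


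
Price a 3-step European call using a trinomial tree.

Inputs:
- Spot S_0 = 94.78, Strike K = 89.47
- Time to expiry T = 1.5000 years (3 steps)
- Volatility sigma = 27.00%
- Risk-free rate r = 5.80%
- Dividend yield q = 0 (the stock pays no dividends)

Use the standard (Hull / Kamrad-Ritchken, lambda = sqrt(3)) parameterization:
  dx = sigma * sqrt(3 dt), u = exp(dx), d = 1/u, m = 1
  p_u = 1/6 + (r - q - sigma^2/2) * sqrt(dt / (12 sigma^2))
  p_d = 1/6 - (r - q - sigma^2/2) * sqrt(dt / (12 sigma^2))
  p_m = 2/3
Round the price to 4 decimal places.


dt = T/N = 0.500000; dx = sigma*sqrt(3*dt) = 0.330681
u = exp(dx) = 1.391916; d = 1/u = 0.718434
p_u = 0.182959, p_m = 0.666667, p_d = 0.150375
Discount per step: exp(-r*dt) = 0.971416
Stock lattice S(k, j) with j the centered position index:
  k=0: S(0,+0) = 94.7800
  k=1: S(1,-1) = 68.0932; S(1,+0) = 94.7800; S(1,+1) = 131.9258
  k=2: S(2,-2) = 48.9205; S(2,-1) = 68.0932; S(2,+0) = 94.7800; S(2,+1) = 131.9258; S(2,+2) = 183.6296
  k=3: S(3,-3) = 35.1461; S(3,-2) = 48.9205; S(3,-1) = 68.0932; S(3,+0) = 94.7800; S(3,+1) = 131.9258; S(3,+2) = 183.6296; S(3,+3) = 255.5969
Terminal payoffs V(N, j) = max(S_T - K, 0):
  V(3,-3) = 0.000000; V(3,-2) = 0.000000; V(3,-1) = 0.000000; V(3,+0) = 5.310000; V(3,+1) = 42.455785; V(3,+2) = 94.159593; V(3,+3) = 166.126943
Backward induction: V(k, j) = exp(-r*dt) * [p_u * V(k+1, j+1) + p_m * V(k+1, j) + p_d * V(k+1, j-1)]
  V(2,-2) = exp(-r*dt) * [p_u*0.000000 + p_m*0.000000 + p_d*0.000000] = 0.000000
  V(2,-1) = exp(-r*dt) * [p_u*5.310000 + p_m*0.000000 + p_d*0.000000] = 0.943742
  V(2,+0) = exp(-r*dt) * [p_u*42.455785 + p_m*5.310000 + p_d*0.000000] = 10.984447
  V(2,+1) = exp(-r*dt) * [p_u*94.159593 + p_m*42.455785 + p_d*5.310000] = 45.005406
  V(2,+2) = exp(-r*dt) * [p_u*166.126943 + p_m*94.159593 + p_d*42.455785] = 96.706177
  V(1,-1) = exp(-r*dt) * [p_u*10.984447 + p_m*0.943742 + p_d*0.000000] = 2.563434
  V(1,+0) = exp(-r*dt) * [p_u*45.005406 + p_m*10.984447 + p_d*0.943742] = 15.250281
  V(1,+1) = exp(-r*dt) * [p_u*96.706177 + p_m*45.005406 + p_d*10.984447] = 47.938072
  V(0,+0) = exp(-r*dt) * [p_u*47.938072 + p_m*15.250281 + p_d*2.563434] = 18.770701

Answer: Price = V(0,0) = 18.7707


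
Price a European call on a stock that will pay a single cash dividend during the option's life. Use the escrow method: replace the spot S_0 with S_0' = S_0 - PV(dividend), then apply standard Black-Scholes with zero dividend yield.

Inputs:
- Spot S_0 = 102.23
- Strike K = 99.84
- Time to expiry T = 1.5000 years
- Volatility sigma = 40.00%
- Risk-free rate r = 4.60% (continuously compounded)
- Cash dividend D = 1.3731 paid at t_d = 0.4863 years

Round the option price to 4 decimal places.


Answer: Price = 22.8699

Derivation:
PV(D) = D * exp(-r * t_d) = 1.3731 * 0.97787855 = 1.34272504
S_0' = S_0 - PV(D) = 102.2300 - 1.34272504 = 100.88727496
d1 = (ln(S_0'/K) + (r + sigma^2/2)*T) / (sigma*sqrt(T)) = 0.40709478
d2 = d1 - sigma*sqrt(T) = -0.08280316
exp(-rT) = 0.93332668
N(d1) = 0.65803081; N(d2) = 0.46700403
C = S_0' * N(d1) - K * exp(-rT) * N(d2) = 100.88727496 * 0.65803081 - 99.8400 * 0.93332668 * 0.46700403 = 22.8699


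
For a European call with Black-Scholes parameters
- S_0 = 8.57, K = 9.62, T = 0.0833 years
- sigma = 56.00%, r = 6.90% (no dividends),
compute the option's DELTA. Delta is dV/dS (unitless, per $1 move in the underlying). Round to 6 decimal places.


Answer: Delta = 0.274682

Derivation:
d1 = -0.5987127530; d2 = -0.7603384935
phi(d1) = 0.3334817914; exp(-qT) = 1.0000000000; exp(-rT) = 0.9942687864
N(d1) = 0.2746822257
Delta = exp(-qT) * N(d1) = 1.0000000000 * 0.2746822257 = 0.274682


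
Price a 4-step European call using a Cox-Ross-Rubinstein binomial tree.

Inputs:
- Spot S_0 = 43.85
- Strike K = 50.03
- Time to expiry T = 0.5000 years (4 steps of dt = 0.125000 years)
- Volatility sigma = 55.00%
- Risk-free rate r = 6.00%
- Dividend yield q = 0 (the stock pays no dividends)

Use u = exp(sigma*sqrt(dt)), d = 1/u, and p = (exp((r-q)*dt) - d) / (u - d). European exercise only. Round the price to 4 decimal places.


Answer: Price = V(0,0) = 5.3084

Derivation:
dt = T/N = 0.125000
u = exp(sigma*sqrt(dt)) = 1.214648; d = 1/u = 0.823284
p = (exp((r-q)*dt) - d) / (u - d) = 0.470775
Discount per step: exp(-r*dt) = 0.992528
Stock lattice S(k, i) with i counting down-moves:
  k=0: S(0,0) = 43.8500
  k=1: S(1,0) = 53.2623; S(1,1) = 36.1010
  k=2: S(2,0) = 64.6950; S(2,1) = 43.8500; S(2,2) = 29.7214
  k=3: S(3,0) = 78.5816; S(3,1) = 53.2623; S(3,2) = 36.1010; S(3,3) = 24.4691
  k=4: S(4,0) = 95.4490; S(4,1) = 64.6950; S(4,2) = 43.8500; S(4,3) = 29.7214; S(4,4) = 20.1450
Terminal payoffs V(N, i) = max(S_T - K, 0):
  V(4,0) = 45.419010; V(4,1) = 14.664970; V(4,2) = 0.000000; V(4,3) = 0.000000; V(4,4) = 0.000000
Backward induction: V(k, i) = exp(-r*dt) * [p * V(k+1, i) + (1-p) * V(k+1, i+1)].
  V(3,0) = exp(-r*dt) * [p*45.419010 + (1-p)*14.664970] = 28.925440
  V(3,1) = exp(-r*dt) * [p*14.664970 + (1-p)*0.000000] = 6.852312
  V(3,2) = exp(-r*dt) * [p*0.000000 + (1-p)*0.000000] = 0.000000
  V(3,3) = exp(-r*dt) * [p*0.000000 + (1-p)*0.000000] = 0.000000
  V(2,0) = exp(-r*dt) * [p*28.925440 + (1-p)*6.852312] = 17.114940
  V(2,1) = exp(-r*dt) * [p*6.852312 + (1-p)*0.000000] = 3.201792
  V(2,2) = exp(-r*dt) * [p*0.000000 + (1-p)*0.000000] = 0.000000
  V(1,0) = exp(-r*dt) * [p*17.114940 + (1-p)*3.201792] = 9.678887
  V(1,1) = exp(-r*dt) * [p*3.201792 + (1-p)*0.000000] = 1.496060
  V(0,0) = exp(-r*dt) * [p*9.678887 + (1-p)*1.496060] = 5.308366


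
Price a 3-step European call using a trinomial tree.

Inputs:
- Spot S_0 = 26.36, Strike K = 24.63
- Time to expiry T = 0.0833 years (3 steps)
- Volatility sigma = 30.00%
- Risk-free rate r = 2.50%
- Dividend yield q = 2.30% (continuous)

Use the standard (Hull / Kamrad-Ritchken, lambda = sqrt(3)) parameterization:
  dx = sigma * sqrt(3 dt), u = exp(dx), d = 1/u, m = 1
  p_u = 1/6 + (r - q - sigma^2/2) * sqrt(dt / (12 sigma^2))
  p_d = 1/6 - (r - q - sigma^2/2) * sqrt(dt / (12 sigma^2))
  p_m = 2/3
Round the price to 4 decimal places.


Answer: Price = V(0,0) = 2.0131

Derivation:
dt = T/N = 0.027767; dx = sigma*sqrt(3*dt) = 0.086585
u = exp(dx) = 1.090444; d = 1/u = 0.917057
p_u = 0.159772, p_m = 0.666667, p_d = 0.173561
Discount per step: exp(-r*dt) = 0.999306
Stock lattice S(k, j) with j the centered position index:
  k=0: S(0,+0) = 26.3600
  k=1: S(1,-1) = 24.1736; S(1,+0) = 26.3600; S(1,+1) = 28.7441
  k=2: S(2,-2) = 22.1686; S(2,-1) = 24.1736; S(2,+0) = 26.3600; S(2,+1) = 28.7441; S(2,+2) = 31.3439
  k=3: S(3,-3) = 20.3299; S(3,-2) = 22.1686; S(3,-1) = 24.1736; S(3,+0) = 26.3600; S(3,+1) = 28.7441; S(3,+2) = 31.3439; S(3,+3) = 34.1787
Terminal payoffs V(N, j) = max(S_T - K, 0):
  V(3,-3) = 0.000000; V(3,-2) = 0.000000; V(3,-1) = 0.000000; V(3,+0) = 1.730000; V(3,+1) = 4.114111; V(3,+2) = 6.713852; V(3,+3) = 9.548725
Backward induction: V(k, j) = exp(-r*dt) * [p_u * V(k+1, j+1) + p_m * V(k+1, j) + p_d * V(k+1, j-1)]
  V(2,-2) = exp(-r*dt) * [p_u*0.000000 + p_m*0.000000 + p_d*0.000000] = 0.000000
  V(2,-1) = exp(-r*dt) * [p_u*1.730000 + p_m*0.000000 + p_d*0.000000] = 0.276214
  V(2,+0) = exp(-r*dt) * [p_u*4.114111 + p_m*1.730000 + p_d*0.000000] = 1.809396
  V(2,+1) = exp(-r*dt) * [p_u*6.713852 + p_m*4.114111 + p_d*1.730000] = 4.112831
  V(2,+2) = exp(-r*dt) * [p_u*9.548725 + p_m*6.713852 + p_d*4.114111] = 6.710910
  V(1,-1) = exp(-r*dt) * [p_u*1.809396 + p_m*0.276214 + p_d*0.000000] = 0.472905
  V(1,+0) = exp(-r*dt) * [p_u*4.112831 + p_m*1.809396 + p_d*0.276214] = 1.909993
  V(1,+1) = exp(-r*dt) * [p_u*6.710910 + p_m*4.112831 + p_d*1.809396] = 4.125279
  V(0,+0) = exp(-r*dt) * [p_u*4.125279 + p_m*1.909993 + p_d*0.472905] = 2.013112


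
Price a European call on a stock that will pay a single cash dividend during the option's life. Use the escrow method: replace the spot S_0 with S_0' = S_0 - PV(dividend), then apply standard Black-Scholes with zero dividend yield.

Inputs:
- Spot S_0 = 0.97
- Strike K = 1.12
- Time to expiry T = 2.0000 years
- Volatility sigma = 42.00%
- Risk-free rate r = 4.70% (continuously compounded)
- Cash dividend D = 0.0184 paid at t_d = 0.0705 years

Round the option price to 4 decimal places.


Answer: Price = 0.1977

Derivation:
PV(D) = D * exp(-r * t_d) = 0.0184 * 0.99669198 = 0.01833913
S_0' = S_0 - PV(D) = 0.9700 - 0.01833913 = 0.95166087
d1 = (ln(S_0'/K) + (r + sigma^2/2)*T) / (sigma*sqrt(T)) = 0.18102738
d2 = d1 - sigma*sqrt(T) = -0.41294232
exp(-rT) = 0.91028276
N(d1) = 0.57182696; N(d2) = 0.33982444
C = S_0' * N(d1) - K * exp(-rT) * N(d2) = 0.95166087 * 0.57182696 - 1.1200 * 0.91028276 * 0.33982444 = 0.1977


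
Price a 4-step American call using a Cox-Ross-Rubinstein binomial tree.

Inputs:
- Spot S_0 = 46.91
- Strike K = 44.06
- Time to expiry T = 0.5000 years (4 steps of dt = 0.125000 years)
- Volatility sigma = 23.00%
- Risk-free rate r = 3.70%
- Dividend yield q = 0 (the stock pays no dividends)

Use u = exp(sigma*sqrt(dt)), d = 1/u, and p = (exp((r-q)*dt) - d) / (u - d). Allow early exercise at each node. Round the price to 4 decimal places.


dt = T/N = 0.125000
u = exp(sigma*sqrt(dt)) = 1.084715; d = 1/u = 0.921901
p = (exp((r-q)*dt) - d) / (u - d) = 0.508154
Discount per step: exp(-r*dt) = 0.995386
Stock lattice S(k, i) with i counting down-moves:
  k=0: S(0,0) = 46.9100
  k=1: S(1,0) = 50.8840; S(1,1) = 43.2464
  k=2: S(2,0) = 55.1946; S(2,1) = 46.9100; S(2,2) = 39.8689
  k=3: S(3,0) = 59.8704; S(3,1) = 50.8840; S(3,2) = 43.2464; S(3,3) = 36.7552
  k=4: S(4,0) = 64.9424; S(4,1) = 55.1946; S(4,2) = 46.9100; S(4,3) = 39.8689; S(4,4) = 33.8846
Terminal payoffs V(N, i) = max(S_T - K, 0):
  V(4,0) = 20.882352; V(4,1) = 11.134617; V(4,2) = 2.850000; V(4,3) = 0.000000; V(4,4) = 0.000000
Backward induction: V(k, i) = exp(-r*dt) * [p * V(k+1, i) + (1-p) * V(k+1, i+1)]; then take max(V_cont, immediate exercise) for American.
  V(3,0) = exp(-r*dt) * [p*20.882352 + (1-p)*11.134617] = 16.013736; exercise = 15.810429; V(3,0) = max -> 16.013736
  V(3,1) = exp(-r*dt) * [p*11.134617 + (1-p)*2.850000] = 7.027288; exercise = 6.823981; V(3,1) = max -> 7.027288
  V(3,2) = exp(-r*dt) * [p*2.850000 + (1-p)*0.000000] = 1.441557; exercise = 0.000000; V(3,2) = max -> 1.441557
  V(3,3) = exp(-r*dt) * [p*0.000000 + (1-p)*0.000000] = 0.000000; exercise = 0.000000; V(3,3) = max -> 0.000000
  V(2,0) = exp(-r*dt) * [p*16.013736 + (1-p)*7.027288] = 11.540293; exercise = 11.134617; V(2,0) = max -> 11.540293
  V(2,1) = exp(-r*dt) * [p*7.027288 + (1-p)*1.441557] = 4.260221; exercise = 2.850000; V(2,1) = max -> 4.260221
  V(2,2) = exp(-r*dt) * [p*1.441557 + (1-p)*0.000000] = 0.729153; exercise = 0.000000; V(2,2) = max -> 0.729153
  V(1,0) = exp(-r*dt) * [p*11.540293 + (1-p)*4.260221] = 7.922893; exercise = 6.823981; V(1,0) = max -> 7.922893
  V(1,1) = exp(-r*dt) * [p*4.260221 + (1-p)*0.729153] = 2.511837; exercise = 0.000000; V(1,1) = max -> 2.511837
  V(0,0) = exp(-r*dt) * [p*7.922893 + (1-p)*2.511837] = 5.237210; exercise = 2.850000; V(0,0) = max -> 5.237210

Answer: Price = V(0,0) = 5.2372


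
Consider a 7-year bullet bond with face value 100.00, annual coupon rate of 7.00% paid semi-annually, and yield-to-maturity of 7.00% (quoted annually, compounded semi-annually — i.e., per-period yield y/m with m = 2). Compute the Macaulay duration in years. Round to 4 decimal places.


Coupon per period c = face * coupon_rate / m = 3.500000
Periods per year m = 2; per-period yield y/m = 0.035000
Number of cashflows N = 14
Cashflows (t years, CF_t, discount factor 1/(1+y/m)^(m*t), PV):
  t = 0.5000: CF_t = 3.500000, DF = 0.966184, PV = 3.381643
  t = 1.0000: CF_t = 3.500000, DF = 0.933511, PV = 3.267287
  t = 1.5000: CF_t = 3.500000, DF = 0.901943, PV = 3.156799
  t = 2.0000: CF_t = 3.500000, DF = 0.871442, PV = 3.050048
  t = 2.5000: CF_t = 3.500000, DF = 0.841973, PV = 2.946906
  t = 3.0000: CF_t = 3.500000, DF = 0.813501, PV = 2.847252
  t = 3.5000: CF_t = 3.500000, DF = 0.785991, PV = 2.750968
  t = 4.0000: CF_t = 3.500000, DF = 0.759412, PV = 2.657940
  t = 4.5000: CF_t = 3.500000, DF = 0.733731, PV = 2.568058
  t = 5.0000: CF_t = 3.500000, DF = 0.708919, PV = 2.481216
  t = 5.5000: CF_t = 3.500000, DF = 0.684946, PV = 2.397310
  t = 6.0000: CF_t = 3.500000, DF = 0.661783, PV = 2.316242
  t = 6.5000: CF_t = 3.500000, DF = 0.639404, PV = 2.237915
  t = 7.0000: CF_t = 103.500000, DF = 0.617782, PV = 63.940415
Price P = sum_t PV_t = 100.000000
Macaulay numerator sum_t t * PV_t:
  t * PV_t at t = 0.5000: 1.690821
  t * PV_t at t = 1.0000: 3.267287
  t * PV_t at t = 1.5000: 4.735199
  t * PV_t at t = 2.0000: 6.100096
  t * PV_t at t = 2.5000: 7.367265
  t * PV_t at t = 3.0000: 8.541757
  t * PV_t at t = 3.5000: 9.628389
  t * PV_t at t = 4.0000: 10.631762
  t * PV_t at t = 4.5000: 11.556263
  t * PV_t at t = 5.0000: 12.406079
  t * PV_t at t = 5.5000: 13.185205
  t * PV_t at t = 6.0000: 13.897449
  t * PV_t at t = 6.5000: 14.546444
  t * PV_t at t = 7.0000: 447.582907
Macaulay duration D = (sum_t t * PV_t) / P = 565.136924 / 100.000000 = 5.651369

Answer: Macaulay duration = 5.6514 years


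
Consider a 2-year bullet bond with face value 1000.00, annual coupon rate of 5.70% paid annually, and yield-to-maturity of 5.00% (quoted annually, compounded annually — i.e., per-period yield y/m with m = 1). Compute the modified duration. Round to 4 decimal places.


Answer: Modified duration = 1.8537

Derivation:
Coupon per period c = face * coupon_rate / m = 57.000000
Periods per year m = 1; per-period yield y/m = 0.050000
Number of cashflows N = 2
Cashflows (t years, CF_t, discount factor 1/(1+y/m)^(m*t), PV):
  t = 1.0000: CF_t = 57.000000, DF = 0.952381, PV = 54.285714
  t = 2.0000: CF_t = 1057.000000, DF = 0.907029, PV = 958.730159
Price P = sum_t PV_t = 1013.015873
First compute Macaulay numerator sum_t t * PV_t:
  t * PV_t at t = 1.0000: 54.285714
  t * PV_t at t = 2.0000: 1917.460317
Macaulay duration D = 1971.746032 / 1013.015873 = 1.946412
Modified duration = D / (1 + y/m) = 1.946412 / (1 + 0.050000) = 1.853726


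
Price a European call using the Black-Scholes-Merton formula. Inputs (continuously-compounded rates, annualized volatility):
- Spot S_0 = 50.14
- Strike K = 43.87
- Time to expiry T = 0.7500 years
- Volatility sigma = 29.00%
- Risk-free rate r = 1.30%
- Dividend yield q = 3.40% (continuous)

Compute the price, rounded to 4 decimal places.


Answer: Price = 7.8248

Derivation:
d1 = (ln(S/K) + (r - q + 0.5*sigma^2) * T) / (sigma * sqrt(T)) = 0.59477381
d2 = d1 - sigma * sqrt(T) = 0.34362645
exp(-rT) = 0.99029738; exp(-qT) = 0.97482238
C = S_0 * exp(-qT) * N(d1) - K * exp(-rT) * N(d2)
N(d1) = 0.72400266; N(d2) = 0.63443638
C = 50.1400 * 0.97482238 * 0.72400266 - 43.8700 * 0.99029738 * 0.63443638 = 7.8248


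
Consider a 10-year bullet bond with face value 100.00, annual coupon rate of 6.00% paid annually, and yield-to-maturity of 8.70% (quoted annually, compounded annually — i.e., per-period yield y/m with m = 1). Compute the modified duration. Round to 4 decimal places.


Coupon per period c = face * coupon_rate / m = 6.000000
Periods per year m = 1; per-period yield y/m = 0.087000
Number of cashflows N = 10
Cashflows (t years, CF_t, discount factor 1/(1+y/m)^(m*t), PV):
  t = 1.0000: CF_t = 6.000000, DF = 0.919963, PV = 5.519779
  t = 2.0000: CF_t = 6.000000, DF = 0.846332, PV = 5.077994
  t = 3.0000: CF_t = 6.000000, DF = 0.778595, PV = 4.671567
  t = 4.0000: CF_t = 6.000000, DF = 0.716278, PV = 4.297670
  t = 5.0000: CF_t = 6.000000, DF = 0.658950, PV = 3.953698
  t = 6.0000: CF_t = 6.000000, DF = 0.606209, PV = 3.637257
  t = 7.0000: CF_t = 6.000000, DF = 0.557690, PV = 3.346143
  t = 8.0000: CF_t = 6.000000, DF = 0.513055, PV = 3.078328
  t = 9.0000: CF_t = 6.000000, DF = 0.471991, PV = 2.831949
  t = 10.0000: CF_t = 106.000000, DF = 0.434215, PV = 46.026762
Price P = sum_t PV_t = 82.441147
First compute Macaulay numerator sum_t t * PV_t:
  t * PV_t at t = 1.0000: 5.519779
  t * PV_t at t = 2.0000: 10.155988
  t * PV_t at t = 3.0000: 14.014702
  t * PV_t at t = 4.0000: 17.190680
  t * PV_t at t = 5.0000: 19.768492
  t * PV_t at t = 6.0000: 21.823542
  t * PV_t at t = 7.0000: 23.422998
  t * PV_t at t = 8.0000: 24.626624
  t * PV_t at t = 9.0000: 25.487537
  t * PV_t at t = 10.0000: 460.267621
Macaulay duration D = 622.277963 / 82.441147 = 7.548148
Modified duration = D / (1 + y/m) = 7.548148 / (1 + 0.087000) = 6.944018

Answer: Modified duration = 6.9440


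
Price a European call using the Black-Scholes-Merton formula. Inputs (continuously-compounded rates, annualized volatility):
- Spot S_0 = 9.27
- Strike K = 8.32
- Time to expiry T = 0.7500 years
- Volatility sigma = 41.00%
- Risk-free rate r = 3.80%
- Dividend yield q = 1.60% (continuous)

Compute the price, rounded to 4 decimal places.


d1 = (ln(S/K) + (r - q + 0.5*sigma^2) * T) / (sigma * sqrt(T)) = 0.52851101
d2 = d1 - sigma * sqrt(T) = 0.17344060
exp(-rT) = 0.97190229; exp(-qT) = 0.98807171
C = S_0 * exp(-qT) * N(d1) - K * exp(-rT) * N(d2)
N(d1) = 0.70142765; N(d2) = 0.56884744
C = 9.2700 * 0.98807171 * 0.70142765 - 8.3200 * 0.97190229 * 0.56884744 = 1.8248

Answer: Price = 1.8248


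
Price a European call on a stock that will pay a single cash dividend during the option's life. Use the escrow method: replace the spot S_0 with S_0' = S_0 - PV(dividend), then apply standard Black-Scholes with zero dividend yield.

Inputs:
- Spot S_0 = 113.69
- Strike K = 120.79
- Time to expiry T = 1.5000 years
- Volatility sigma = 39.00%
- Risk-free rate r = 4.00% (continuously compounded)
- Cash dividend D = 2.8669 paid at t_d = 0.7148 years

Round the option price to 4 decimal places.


PV(D) = D * exp(-r * t_d) = 2.8669 * 0.97181288 = 2.78609035
S_0' = S_0 - PV(D) = 113.6900 - 2.78609035 = 110.90390965
d1 = (ln(S_0'/K) + (r + sigma^2/2)*T) / (sigma*sqrt(T)) = 0.18567058
d2 = d1 - sigma*sqrt(T) = -0.29197992
exp(-rT) = 0.94176453
N(d1) = 0.57364845; N(d2) = 0.38515099
C = S_0' * N(d1) - K * exp(-rT) * N(d2) = 110.90390965 * 0.57364845 - 120.7900 * 0.94176453 * 0.38515099 = 19.8067

Answer: Price = 19.8067


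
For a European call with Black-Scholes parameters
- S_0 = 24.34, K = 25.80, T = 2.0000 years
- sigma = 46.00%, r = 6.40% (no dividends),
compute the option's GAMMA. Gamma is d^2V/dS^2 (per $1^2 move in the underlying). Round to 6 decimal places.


Answer: Gamma = 0.022946

Derivation:
d1 = 0.4324827949; d2 = -0.2180554438
phi(d1) = 0.3633243865; exp(-qT) = 1.0000000000; exp(-rT) = 0.8798533791
Gamma = exp(-qT) * phi(d1) / (S * sigma * sqrt(T)) = 1.0000000000 * 0.3633243865 / (24.3400 * 0.4600 * 1.4142135624) = 0.022946


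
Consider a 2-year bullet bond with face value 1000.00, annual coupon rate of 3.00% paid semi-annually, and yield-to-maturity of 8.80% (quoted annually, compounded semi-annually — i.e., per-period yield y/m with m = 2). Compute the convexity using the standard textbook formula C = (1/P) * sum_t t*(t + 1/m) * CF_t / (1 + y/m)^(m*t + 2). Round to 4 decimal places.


Coupon per period c = face * coupon_rate / m = 15.000000
Periods per year m = 2; per-period yield y/m = 0.044000
Number of cashflows N = 4
Cashflows (t years, CF_t, discount factor 1/(1+y/m)^(m*t), PV):
  t = 0.5000: CF_t = 15.000000, DF = 0.957854, PV = 14.367816
  t = 1.0000: CF_t = 15.000000, DF = 0.917485, PV = 13.762276
  t = 1.5000: CF_t = 15.000000, DF = 0.878817, PV = 13.182257
  t = 2.0000: CF_t = 1015.000000, DF = 0.841779, PV = 854.405524
Price P = sum_t PV_t = 895.717873
Convexity numerator sum_t t*(t + 1/m) * CF_t / (1+y/m)^(m*t + 2):
  t = 0.5000: term = 6.591128
  t = 1.0000: term = 18.940024
  t = 1.5000: term = 36.283571
  t = 2.0000: term = 3919.521532
Convexity = (1/P) * sum = 3981.336255 / 895.717873 = 4.444855

Answer: Convexity = 4.4449


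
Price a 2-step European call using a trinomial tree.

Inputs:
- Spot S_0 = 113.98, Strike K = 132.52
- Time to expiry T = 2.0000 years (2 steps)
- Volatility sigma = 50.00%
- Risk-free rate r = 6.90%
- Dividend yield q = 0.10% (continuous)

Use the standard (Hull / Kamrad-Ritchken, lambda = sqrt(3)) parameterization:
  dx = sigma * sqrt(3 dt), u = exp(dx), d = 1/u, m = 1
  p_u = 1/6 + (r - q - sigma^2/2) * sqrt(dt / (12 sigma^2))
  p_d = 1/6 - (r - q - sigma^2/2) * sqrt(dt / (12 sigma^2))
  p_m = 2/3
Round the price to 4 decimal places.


dt = T/N = 1.000000; dx = sigma*sqrt(3*dt) = 0.866025
u = exp(dx) = 2.377443; d = 1/u = 0.420620
p_u = 0.133758, p_m = 0.666667, p_d = 0.199576
Discount per step: exp(-r*dt) = 0.933327
Stock lattice S(k, j) with j the centered position index:
  k=0: S(0,+0) = 113.9800
  k=1: S(1,-1) = 47.9423; S(1,+0) = 113.9800; S(1,+1) = 270.9809
  k=2: S(2,-2) = 20.1655; S(2,-1) = 47.9423; S(2,+0) = 113.9800; S(2,+1) = 270.9809; S(2,+2) = 644.2416
Terminal payoffs V(N, j) = max(S_T - K, 0):
  V(2,-2) = 0.000000; V(2,-1) = 0.000000; V(2,+0) = 0.000000; V(2,+1) = 138.460916; V(2,+2) = 511.721594
Backward induction: V(k, j) = exp(-r*dt) * [p_u * V(k+1, j+1) + p_m * V(k+1, j) + p_d * V(k+1, j-1)]
  V(1,-1) = exp(-r*dt) * [p_u*0.000000 + p_m*0.000000 + p_d*0.000000] = 0.000000
  V(1,+0) = exp(-r*dt) * [p_u*138.460916 + p_m*0.000000 + p_d*0.000000] = 17.285410
  V(1,+1) = exp(-r*dt) * [p_u*511.721594 + p_m*138.460916 + p_d*0.000000] = 150.035980
  V(0,+0) = exp(-r*dt) * [p_u*150.035980 + p_m*17.285410 + p_d*0.000000] = 29.485726

Answer: Price = V(0,0) = 29.4857


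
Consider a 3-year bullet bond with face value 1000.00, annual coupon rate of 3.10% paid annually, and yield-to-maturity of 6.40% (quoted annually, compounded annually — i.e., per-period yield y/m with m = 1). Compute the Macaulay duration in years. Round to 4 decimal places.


Coupon per period c = face * coupon_rate / m = 31.000000
Periods per year m = 1; per-period yield y/m = 0.064000
Number of cashflows N = 3
Cashflows (t years, CF_t, discount factor 1/(1+y/m)^(m*t), PV):
  t = 1.0000: CF_t = 31.000000, DF = 0.939850, PV = 29.135338
  t = 2.0000: CF_t = 31.000000, DF = 0.883317, PV = 27.382837
  t = 3.0000: CF_t = 1031.000000, DF = 0.830185, PV = 855.921196
Price P = sum_t PV_t = 912.439371
Macaulay numerator sum_t t * PV_t:
  t * PV_t at t = 1.0000: 29.135338
  t * PV_t at t = 2.0000: 54.765674
  t * PV_t at t = 3.0000: 2567.763588
Macaulay duration D = (sum_t t * PV_t) / P = 2651.664600 / 912.439371 = 2.906127

Answer: Macaulay duration = 2.9061 years


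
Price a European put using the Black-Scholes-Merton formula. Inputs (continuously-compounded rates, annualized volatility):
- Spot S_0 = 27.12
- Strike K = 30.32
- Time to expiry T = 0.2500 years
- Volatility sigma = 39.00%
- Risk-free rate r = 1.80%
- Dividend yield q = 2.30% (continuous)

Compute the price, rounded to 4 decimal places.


d1 = (ln(S/K) + (r - q + 0.5*sigma^2) * T) / (sigma * sqrt(T)) = -0.48089024
d2 = d1 - sigma * sqrt(T) = -0.67589024
exp(-rT) = 0.99551011; exp(-qT) = 0.99426650
P = K * exp(-rT) * N(-d2) - S_0 * exp(-qT) * N(-d1)
N(-d1) = 0.68470275; N(-d2) = 0.75044483
P = 30.3200 * 0.99551011 * 0.75044483 - 27.1200 * 0.99426650 * 0.68470275 = 4.1887

Answer: Price = 4.1887


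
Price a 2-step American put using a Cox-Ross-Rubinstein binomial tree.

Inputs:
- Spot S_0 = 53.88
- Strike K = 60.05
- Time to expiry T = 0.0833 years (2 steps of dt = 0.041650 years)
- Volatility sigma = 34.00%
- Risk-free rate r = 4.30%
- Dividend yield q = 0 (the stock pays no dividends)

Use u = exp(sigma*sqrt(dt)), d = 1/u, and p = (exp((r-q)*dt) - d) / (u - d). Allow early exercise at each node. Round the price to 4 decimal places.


Answer: Price = V(0,0) = 6.4623

Derivation:
dt = T/N = 0.041650
u = exp(sigma*sqrt(dt)) = 1.071852; d = 1/u = 0.932964
p = (exp((r-q)*dt) - d) / (u - d) = 0.495566
Discount per step: exp(-r*dt) = 0.998211
Stock lattice S(k, i) with i counting down-moves:
  k=0: S(0,0) = 53.8800
  k=1: S(1,0) = 57.7514; S(1,1) = 50.2681
  k=2: S(2,0) = 61.9010; S(2,1) = 53.8800; S(2,2) = 46.8984
Terminal payoffs V(N, i) = max(K - S_T, 0):
  V(2,0) = 0.000000; V(2,1) = 6.170000; V(2,2) = 13.151640
Backward induction: V(k, i) = exp(-r*dt) * [p * V(k+1, i) + (1-p) * V(k+1, i+1)]; then take max(V_cont, immediate exercise) for American.
  V(1,0) = exp(-r*dt) * [p*0.000000 + (1-p)*6.170000] = 3.106787; exercise = 2.298595; V(1,0) = max -> 3.106787
  V(1,1) = exp(-r*dt) * [p*6.170000 + (1-p)*13.151640] = 9.674432; exercise = 9.781883; V(1,1) = max -> 9.781883
  V(0,0) = exp(-r*dt) * [p*3.106787 + (1-p)*9.781883] = 6.462346; exercise = 6.170000; V(0,0) = max -> 6.462346


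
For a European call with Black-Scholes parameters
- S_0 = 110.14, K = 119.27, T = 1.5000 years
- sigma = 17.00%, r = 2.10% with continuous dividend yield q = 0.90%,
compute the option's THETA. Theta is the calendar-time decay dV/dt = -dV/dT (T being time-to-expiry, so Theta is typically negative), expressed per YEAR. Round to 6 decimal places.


Answer: Theta = -3.375304

Derivation:
d1 = -0.1919369576; d2 = -0.4001435857
phi(d1) = 0.3916610698; exp(-qT) = 0.9865907163; exp(-rT) = 0.9689909565
Theta = -S*exp(-qT)*phi(d1)*sigma/(2*sqrt(T)) - r*K*exp(-rT)*N(d2) + q*S*exp(-qT)*N(d1)
N(d1) = 0.4238957938; N(d2) = 0.3445253816; sqrt(T) = 1.2247448714
Term 1 = -110.1400 * 0.9865907163 * 0.3916610698 * 0.1700 / (2 * 1.2247448714) = -2.9536960257
Term 2 = -0.0210 * 119.2700 * 0.9689909565 * 0.3445253816 = -0.8361639897
Term 3 = 0.0090 * 110.1400 * 0.9865907163 * 0.4238957938 = 0.4145564850
Theta = -2.9536960257 + (-0.8361639897) + (0.4145564850) = -3.375304


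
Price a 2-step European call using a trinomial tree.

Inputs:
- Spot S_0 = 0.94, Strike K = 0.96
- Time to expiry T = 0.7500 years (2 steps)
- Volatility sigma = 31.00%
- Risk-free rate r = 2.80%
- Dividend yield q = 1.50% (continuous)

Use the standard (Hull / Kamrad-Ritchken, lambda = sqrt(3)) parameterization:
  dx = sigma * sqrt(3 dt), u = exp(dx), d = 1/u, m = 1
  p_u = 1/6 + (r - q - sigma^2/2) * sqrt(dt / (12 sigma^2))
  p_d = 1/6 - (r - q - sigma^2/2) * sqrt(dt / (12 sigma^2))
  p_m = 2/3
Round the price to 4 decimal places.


dt = T/N = 0.375000; dx = sigma*sqrt(3*dt) = 0.328805
u = exp(dx) = 1.389306; d = 1/u = 0.719784
p_u = 0.146679, p_m = 0.666667, p_d = 0.186654
Discount per step: exp(-r*dt) = 0.989555
Stock lattice S(k, j) with j the centered position index:
  k=0: S(0,+0) = 0.9400
  k=1: S(1,-1) = 0.6766; S(1,+0) = 0.9400; S(1,+1) = 1.3059
  k=2: S(2,-2) = 0.4870; S(2,-1) = 0.6766; S(2,+0) = 0.9400; S(2,+1) = 1.3059; S(2,+2) = 1.8144
Terminal payoffs V(N, j) = max(S_T - K, 0):
  V(2,-2) = 0.000000; V(2,-1) = 0.000000; V(2,+0) = 0.000000; V(2,+1) = 0.345948; V(2,+2) = 0.854362
Backward induction: V(k, j) = exp(-r*dt) * [p_u * V(k+1, j+1) + p_m * V(k+1, j) + p_d * V(k+1, j-1)]
  V(1,-1) = exp(-r*dt) * [p_u*0.000000 + p_m*0.000000 + p_d*0.000000] = 0.000000
  V(1,+0) = exp(-r*dt) * [p_u*0.345948 + p_m*0.000000 + p_d*0.000000] = 0.050213
  V(1,+1) = exp(-r*dt) * [p_u*0.854362 + p_m*0.345948 + p_d*0.000000] = 0.352232
  V(0,+0) = exp(-r*dt) * [p_u*0.352232 + p_m*0.050213 + p_d*0.000000] = 0.084251

Answer: Price = V(0,0) = 0.0843


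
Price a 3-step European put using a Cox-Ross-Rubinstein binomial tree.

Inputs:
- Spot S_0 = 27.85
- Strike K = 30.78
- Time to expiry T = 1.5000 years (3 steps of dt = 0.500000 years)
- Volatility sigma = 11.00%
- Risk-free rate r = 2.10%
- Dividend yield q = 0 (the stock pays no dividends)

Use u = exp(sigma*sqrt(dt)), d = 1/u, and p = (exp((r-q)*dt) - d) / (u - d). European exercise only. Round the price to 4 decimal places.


dt = T/N = 0.500000
u = exp(sigma*sqrt(dt)) = 1.080887; d = 1/u = 0.925166
p = (exp((r-q)*dt) - d) / (u - d) = 0.548348
Discount per step: exp(-r*dt) = 0.989555
Stock lattice S(k, i) with i counting down-moves:
  k=0: S(0,0) = 27.8500
  k=1: S(1,0) = 30.1027; S(1,1) = 25.7659
  k=2: S(2,0) = 32.5376; S(2,1) = 27.8500; S(2,2) = 23.8377
  k=3: S(3,0) = 35.1695; S(3,1) = 30.1027; S(3,2) = 25.7659; S(3,3) = 22.0539
Terminal payoffs V(N, i) = max(K - S_T, 0):
  V(3,0) = 0.000000; V(3,1) = 0.677305; V(3,2) = 5.014118; V(3,3) = 8.726138
Backward induction: V(k, i) = exp(-r*dt) * [p * V(k+1, i) + (1-p) * V(k+1, i+1)].
  V(2,0) = exp(-r*dt) * [p*0.000000 + (1-p)*0.677305] = 0.302711
  V(2,1) = exp(-r*dt) * [p*0.677305 + (1-p)*5.014118] = 2.608501
  V(2,2) = exp(-r*dt) * [p*5.014118 + (1-p)*8.726138] = 6.620774
  V(1,0) = exp(-r*dt) * [p*0.302711 + (1-p)*2.608501] = 1.330086
  V(1,1) = exp(-r*dt) * [p*2.608501 + (1-p)*6.620774] = 4.374478
  V(0,0) = exp(-r*dt) * [p*1.330086 + (1-p)*4.374478] = 2.676836

Answer: Price = V(0,0) = 2.6768


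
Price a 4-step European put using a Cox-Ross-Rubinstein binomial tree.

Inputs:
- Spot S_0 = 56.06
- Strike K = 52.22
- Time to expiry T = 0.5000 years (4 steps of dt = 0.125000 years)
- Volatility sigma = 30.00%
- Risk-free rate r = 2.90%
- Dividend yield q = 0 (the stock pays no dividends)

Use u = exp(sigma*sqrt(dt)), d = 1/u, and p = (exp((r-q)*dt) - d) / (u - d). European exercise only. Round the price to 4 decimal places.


dt = T/N = 0.125000
u = exp(sigma*sqrt(dt)) = 1.111895; d = 1/u = 0.899365
p = (exp((r-q)*dt) - d) / (u - d) = 0.490596
Discount per step: exp(-r*dt) = 0.996382
Stock lattice S(k, i) with i counting down-moves:
  k=0: S(0,0) = 56.0600
  k=1: S(1,0) = 62.3328; S(1,1) = 50.4184
  k=2: S(2,0) = 69.3076; S(2,1) = 56.0600; S(2,2) = 45.3446
  k=3: S(3,0) = 77.0628; S(3,1) = 62.3328; S(3,2) = 50.4184; S(3,3) = 40.7813
  k=4: S(4,0) = 85.6858; S(4,1) = 69.3076; S(4,2) = 56.0600; S(4,3) = 45.3446; S(4,4) = 36.6773
Terminal payoffs V(N, i) = max(K - S_T, 0):
  V(4,0) = 0.000000; V(4,1) = 0.000000; V(4,2) = 0.000000; V(4,3) = 6.875426; V(4,4) = 15.542684
Backward induction: V(k, i) = exp(-r*dt) * [p * V(k+1, i) + (1-p) * V(k+1, i+1)].
  V(3,0) = exp(-r*dt) * [p*0.000000 + (1-p)*0.000000] = 0.000000
  V(3,1) = exp(-r*dt) * [p*0.000000 + (1-p)*0.000000] = 0.000000
  V(3,2) = exp(-r*dt) * [p*0.000000 + (1-p)*6.875426] = 3.489699
  V(3,3) = exp(-r*dt) * [p*6.875426 + (1-p)*15.542684] = 11.249710
  V(2,0) = exp(-r*dt) * [p*0.000000 + (1-p)*0.000000] = 0.000000
  V(2,1) = exp(-r*dt) * [p*0.000000 + (1-p)*3.489699] = 1.771235
  V(2,2) = exp(-r*dt) * [p*3.489699 + (1-p)*11.249710] = 7.415751
  V(1,0) = exp(-r*dt) * [p*0.000000 + (1-p)*1.771235] = 0.899010
  V(1,1) = exp(-r*dt) * [p*1.771235 + (1-p)*7.415751] = 4.629763
  V(0,0) = exp(-r*dt) * [p*0.899010 + (1-p)*4.629763] = 2.789342

Answer: Price = V(0,0) = 2.7893


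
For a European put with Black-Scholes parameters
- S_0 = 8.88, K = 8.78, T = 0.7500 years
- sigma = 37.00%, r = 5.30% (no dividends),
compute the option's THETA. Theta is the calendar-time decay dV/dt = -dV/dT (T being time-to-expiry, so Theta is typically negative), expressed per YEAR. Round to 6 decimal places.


d1 = 0.3196106523; d2 = -0.0008187471
phi(d1) = 0.3790777243; exp(-qT) = 1.0000000000; exp(-rT) = 0.9610296665
Theta = -S*exp(-qT)*phi(d1)*sigma/(2*sqrt(T)) + r*K*exp(-rT)*N(-d2) - q*S*exp(-qT)*N(-d1)
N(-d1) = 0.3746317491; N(-d2) = 0.5003266328; sqrt(T) = 0.8660254038
Term 1 = -8.8800 * 1.0000000000 * 0.3790777243 * 0.3700 / (2 * 0.8660254038) = -0.7190884733
Term 2 = 0.0530 * 8.7800 * 0.9610296665 * 0.5003266328 = 0.2237488445
Term 3 = 0 (no dividend yield, q = 0)
Theta = -0.7190884733 + (0.2237488445) + (0.0000000000) = -0.495340

Answer: Theta = -0.495340


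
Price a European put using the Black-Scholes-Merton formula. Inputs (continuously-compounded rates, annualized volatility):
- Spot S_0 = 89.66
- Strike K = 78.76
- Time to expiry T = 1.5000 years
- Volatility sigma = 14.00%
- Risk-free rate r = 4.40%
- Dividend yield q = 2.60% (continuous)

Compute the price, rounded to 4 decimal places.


d1 = (ln(S/K) + (r - q + 0.5*sigma^2) * T) / (sigma * sqrt(T)) = 0.99915553
d2 = d1 - sigma * sqrt(T) = 0.82769124
exp(-rT) = 0.93613086; exp(-qT) = 0.96175071
P = K * exp(-rT) * N(-d2) - S_0 * exp(-qT) * N(-d1)
N(-d1) = 0.15885968; N(-d2) = 0.20392269
P = 78.7600 * 0.93613086 * 0.20392269 - 89.6600 * 0.96175071 * 0.15885968 = 1.3366

Answer: Price = 1.3366


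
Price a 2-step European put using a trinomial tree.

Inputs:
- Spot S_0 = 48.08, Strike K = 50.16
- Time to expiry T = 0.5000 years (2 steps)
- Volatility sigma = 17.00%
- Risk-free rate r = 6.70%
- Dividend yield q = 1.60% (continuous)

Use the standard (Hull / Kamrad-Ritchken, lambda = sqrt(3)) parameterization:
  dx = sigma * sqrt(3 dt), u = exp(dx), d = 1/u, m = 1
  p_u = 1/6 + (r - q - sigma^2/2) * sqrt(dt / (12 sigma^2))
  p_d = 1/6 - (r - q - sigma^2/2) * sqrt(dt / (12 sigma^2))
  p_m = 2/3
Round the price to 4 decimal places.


dt = T/N = 0.250000; dx = sigma*sqrt(3*dt) = 0.147224
u = exp(dx) = 1.158614; d = 1/u = 0.863100
p_u = 0.197699, p_m = 0.666667, p_d = 0.135634
Discount per step: exp(-r*dt) = 0.983390
Stock lattice S(k, j) with j the centered position index:
  k=0: S(0,+0) = 48.0800
  k=1: S(1,-1) = 41.4979; S(1,+0) = 48.0800; S(1,+1) = 55.7062
  k=2: S(2,-2) = 35.8168; S(2,-1) = 41.4979; S(2,+0) = 48.0800; S(2,+1) = 55.7062; S(2,+2) = 64.5419
Terminal payoffs V(N, j) = max(K - S_T, 0):
  V(2,-2) = 14.343179; V(2,-1) = 8.662135; V(2,+0) = 2.080000; V(2,+1) = 0.000000; V(2,+2) = 0.000000
Backward induction: V(k, j) = exp(-r*dt) * [p_u * V(k+1, j+1) + p_m * V(k+1, j) + p_d * V(k+1, j-1)]
  V(1,-1) = exp(-r*dt) * [p_u*2.080000 + p_m*8.662135 + p_d*14.343179] = 7.996329
  V(1,+0) = exp(-r*dt) * [p_u*0.000000 + p_m*2.080000 + p_d*8.662135] = 2.518999
  V(1,+1) = exp(-r*dt) * [p_u*0.000000 + p_m*0.000000 + p_d*2.080000] = 0.277433
  V(0,+0) = exp(-r*dt) * [p_u*0.277433 + p_m*2.518999 + p_d*7.996329] = 2.771935

Answer: Price = V(0,0) = 2.7719


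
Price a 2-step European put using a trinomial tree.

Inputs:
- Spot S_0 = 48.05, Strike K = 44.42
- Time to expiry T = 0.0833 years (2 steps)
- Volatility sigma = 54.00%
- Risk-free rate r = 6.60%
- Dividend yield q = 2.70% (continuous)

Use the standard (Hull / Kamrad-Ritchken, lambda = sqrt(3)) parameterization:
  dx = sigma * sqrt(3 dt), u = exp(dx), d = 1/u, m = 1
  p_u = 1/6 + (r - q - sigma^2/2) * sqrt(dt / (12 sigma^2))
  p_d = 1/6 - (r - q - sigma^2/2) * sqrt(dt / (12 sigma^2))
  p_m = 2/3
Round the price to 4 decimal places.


dt = T/N = 0.041650; dx = sigma*sqrt(3*dt) = 0.190881
u = exp(dx) = 1.210315; d = 1/u = 0.826231
p_u = 0.155015, p_m = 0.666667, p_d = 0.178319
Discount per step: exp(-r*dt) = 0.997255
Stock lattice S(k, j) with j the centered position index:
  k=0: S(0,+0) = 48.0500
  k=1: S(1,-1) = 39.7004; S(1,+0) = 48.0500; S(1,+1) = 58.1556
  k=2: S(2,-2) = 32.8017; S(2,-1) = 39.7004; S(2,+0) = 48.0500; S(2,+1) = 58.1556; S(2,+2) = 70.3866
Terminal payoffs V(N, j) = max(K - S_T, 0):
  V(2,-2) = 11.618283; V(2,-1) = 4.719591; V(2,+0) = 0.000000; V(2,+1) = 0.000000; V(2,+2) = 0.000000
Backward induction: V(k, j) = exp(-r*dt) * [p_u * V(k+1, j+1) + p_m * V(k+1, j) + p_d * V(k+1, j-1)]
  V(1,-1) = exp(-r*dt) * [p_u*0.000000 + p_m*4.719591 + p_d*11.618283] = 5.203824
  V(1,+0) = exp(-r*dt) * [p_u*0.000000 + p_m*0.000000 + p_d*4.719591] = 0.839280
  V(1,+1) = exp(-r*dt) * [p_u*0.000000 + p_m*0.000000 + p_d*0.000000] = 0.000000
  V(0,+0) = exp(-r*dt) * [p_u*0.000000 + p_m*0.839280 + p_d*5.203824] = 1.483375

Answer: Price = V(0,0) = 1.4834


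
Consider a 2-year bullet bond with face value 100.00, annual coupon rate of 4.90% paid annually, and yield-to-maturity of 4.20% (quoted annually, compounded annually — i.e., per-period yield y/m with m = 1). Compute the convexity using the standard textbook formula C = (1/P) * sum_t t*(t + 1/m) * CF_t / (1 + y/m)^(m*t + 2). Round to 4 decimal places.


Answer: Convexity = 5.3551

Derivation:
Coupon per period c = face * coupon_rate / m = 4.900000
Periods per year m = 1; per-period yield y/m = 0.042000
Number of cashflows N = 2
Cashflows (t years, CF_t, discount factor 1/(1+y/m)^(m*t), PV):
  t = 1.0000: CF_t = 4.900000, DF = 0.959693, PV = 4.702495
  t = 2.0000: CF_t = 104.900000, DF = 0.921010, PV = 96.613997
Price P = sum_t PV_t = 101.316492
Convexity numerator sum_t t*(t + 1/m) * CF_t / (1+y/m)^(m*t + 2):
  t = 1.0000: term = 8.662095
  t = 2.0000: term = 533.895011
Convexity = (1/P) * sum = 542.557106 / 101.316492 = 5.355072


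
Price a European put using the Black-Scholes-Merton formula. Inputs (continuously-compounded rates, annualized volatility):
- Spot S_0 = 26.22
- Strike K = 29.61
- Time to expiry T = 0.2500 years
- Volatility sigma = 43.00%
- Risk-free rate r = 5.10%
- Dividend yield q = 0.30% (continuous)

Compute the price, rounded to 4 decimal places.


Answer: Price = 4.1903

Derivation:
d1 = (ln(S/K) + (r - q + 0.5*sigma^2) * T) / (sigma * sqrt(T)) = -0.40221937
d2 = d1 - sigma * sqrt(T) = -0.61721937
exp(-rT) = 0.98733094; exp(-qT) = 0.99925028
P = K * exp(-rT) * N(-d2) - S_0 * exp(-qT) * N(-d1)
N(-d1) = 0.65623870; N(-d2) = 0.73145498
P = 29.6100 * 0.98733094 * 0.73145498 - 26.2200 * 0.99925028 * 0.65623870 = 4.1903


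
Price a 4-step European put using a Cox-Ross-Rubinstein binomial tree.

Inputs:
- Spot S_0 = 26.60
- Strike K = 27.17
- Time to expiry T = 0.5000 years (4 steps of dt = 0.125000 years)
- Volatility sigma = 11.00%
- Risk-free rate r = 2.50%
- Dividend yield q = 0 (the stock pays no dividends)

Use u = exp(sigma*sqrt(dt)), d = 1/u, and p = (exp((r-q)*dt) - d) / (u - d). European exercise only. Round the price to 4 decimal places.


Answer: Price = V(0,0) = 0.9761

Derivation:
dt = T/N = 0.125000
u = exp(sigma*sqrt(dt)) = 1.039657; d = 1/u = 0.961856
p = (exp((r-q)*dt) - d) / (u - d) = 0.530508
Discount per step: exp(-r*dt) = 0.996880
Stock lattice S(k, i) with i counting down-moves:
  k=0: S(0,0) = 26.6000
  k=1: S(1,0) = 27.6549; S(1,1) = 25.5854
  k=2: S(2,0) = 28.7516; S(2,1) = 26.6000; S(2,2) = 24.6094
  k=3: S(3,0) = 29.8918; S(3,1) = 27.6549; S(3,2) = 25.5854; S(3,3) = 23.6707
  k=4: S(4,0) = 31.0772; S(4,1) = 28.7516; S(4,2) = 26.6000; S(4,3) = 24.6094; S(4,4) = 22.7678
Terminal payoffs V(N, i) = max(K - S_T, 0):
  V(4,0) = 0.000000; V(4,1) = 0.000000; V(4,2) = 0.570000; V(4,3) = 2.560576; V(4,4) = 4.402189
Backward induction: V(k, i) = exp(-r*dt) * [p * V(k+1, i) + (1-p) * V(k+1, i+1)].
  V(3,0) = exp(-r*dt) * [p*0.000000 + (1-p)*0.000000] = 0.000000
  V(3,1) = exp(-r*dt) * [p*0.000000 + (1-p)*0.570000] = 0.266776
  V(3,2) = exp(-r*dt) * [p*0.570000 + (1-p)*2.560576] = 1.499866
  V(3,3) = exp(-r*dt) * [p*2.560576 + (1-p)*4.402189] = 3.414512
  V(2,0) = exp(-r*dt) * [p*0.000000 + (1-p)*0.266776] = 0.124858
  V(2,1) = exp(-r*dt) * [p*0.266776 + (1-p)*1.499866] = 0.843063
  V(2,2) = exp(-r*dt) * [p*1.499866 + (1-p)*3.414512] = 2.391293
  V(1,0) = exp(-r*dt) * [p*0.124858 + (1-p)*0.843063] = 0.460608
  V(1,1) = exp(-r*dt) * [p*0.843063 + (1-p)*2.391293] = 1.565047
  V(0,0) = exp(-r*dt) * [p*0.460608 + (1-p)*1.565047] = 0.976078


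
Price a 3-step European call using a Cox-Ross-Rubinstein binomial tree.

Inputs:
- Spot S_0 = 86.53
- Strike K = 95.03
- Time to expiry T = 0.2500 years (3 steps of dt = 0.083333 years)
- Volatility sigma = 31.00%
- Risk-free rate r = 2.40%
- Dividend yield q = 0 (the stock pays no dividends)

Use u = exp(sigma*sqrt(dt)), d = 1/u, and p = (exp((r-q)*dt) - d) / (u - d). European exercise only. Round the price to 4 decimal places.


Answer: Price = V(0,0) = 2.1069

Derivation:
dt = T/N = 0.083333
u = exp(sigma*sqrt(dt)) = 1.093616; d = 1/u = 0.914398
p = (exp((r-q)*dt) - d) / (u - d) = 0.488813
Discount per step: exp(-r*dt) = 0.998002
Stock lattice S(k, i) with i counting down-moves:
  k=0: S(0,0) = 86.5300
  k=1: S(1,0) = 94.6306; S(1,1) = 79.1229
  k=2: S(2,0) = 103.4895; S(2,1) = 86.5300; S(2,2) = 72.3498
  k=3: S(3,0) = 113.1777; S(3,1) = 94.6306; S(3,2) = 79.1229; S(3,3) = 66.1565
Terminal payoffs V(N, i) = max(S_T - K, 0):
  V(3,0) = 18.147689; V(3,1) = 0.000000; V(3,2) = 0.000000; V(3,3) = 0.000000
Backward induction: V(k, i) = exp(-r*dt) * [p * V(k+1, i) + (1-p) * V(k+1, i+1)].
  V(2,0) = exp(-r*dt) * [p*18.147689 + (1-p)*0.000000] = 8.853109
  V(2,1) = exp(-r*dt) * [p*0.000000 + (1-p)*0.000000] = 0.000000
  V(2,2) = exp(-r*dt) * [p*0.000000 + (1-p)*0.000000] = 0.000000
  V(1,0) = exp(-r*dt) * [p*8.853109 + (1-p)*0.000000] = 4.318872
  V(1,1) = exp(-r*dt) * [p*0.000000 + (1-p)*0.000000] = 0.000000
  V(0,0) = exp(-r*dt) * [p*4.318872 + (1-p)*0.000000] = 2.106904
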